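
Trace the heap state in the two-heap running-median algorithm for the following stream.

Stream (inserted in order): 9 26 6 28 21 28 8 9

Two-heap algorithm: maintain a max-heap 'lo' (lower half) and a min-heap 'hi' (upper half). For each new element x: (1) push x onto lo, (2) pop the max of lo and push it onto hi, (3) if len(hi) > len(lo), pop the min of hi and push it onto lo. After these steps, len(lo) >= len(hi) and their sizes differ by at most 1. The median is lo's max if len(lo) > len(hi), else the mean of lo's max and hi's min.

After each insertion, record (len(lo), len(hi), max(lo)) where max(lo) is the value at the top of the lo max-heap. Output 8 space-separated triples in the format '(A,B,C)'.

Step 1: insert 9 -> lo=[9] hi=[] -> (len(lo)=1, len(hi)=0, max(lo)=9)
Step 2: insert 26 -> lo=[9] hi=[26] -> (len(lo)=1, len(hi)=1, max(lo)=9)
Step 3: insert 6 -> lo=[6, 9] hi=[26] -> (len(lo)=2, len(hi)=1, max(lo)=9)
Step 4: insert 28 -> lo=[6, 9] hi=[26, 28] -> (len(lo)=2, len(hi)=2, max(lo)=9)
Step 5: insert 21 -> lo=[6, 9, 21] hi=[26, 28] -> (len(lo)=3, len(hi)=2, max(lo)=21)
Step 6: insert 28 -> lo=[6, 9, 21] hi=[26, 28, 28] -> (len(lo)=3, len(hi)=3, max(lo)=21)
Step 7: insert 8 -> lo=[6, 8, 9, 21] hi=[26, 28, 28] -> (len(lo)=4, len(hi)=3, max(lo)=21)
Step 8: insert 9 -> lo=[6, 8, 9, 9] hi=[21, 26, 28, 28] -> (len(lo)=4, len(hi)=4, max(lo)=9)

Answer: (1,0,9) (1,1,9) (2,1,9) (2,2,9) (3,2,21) (3,3,21) (4,3,21) (4,4,9)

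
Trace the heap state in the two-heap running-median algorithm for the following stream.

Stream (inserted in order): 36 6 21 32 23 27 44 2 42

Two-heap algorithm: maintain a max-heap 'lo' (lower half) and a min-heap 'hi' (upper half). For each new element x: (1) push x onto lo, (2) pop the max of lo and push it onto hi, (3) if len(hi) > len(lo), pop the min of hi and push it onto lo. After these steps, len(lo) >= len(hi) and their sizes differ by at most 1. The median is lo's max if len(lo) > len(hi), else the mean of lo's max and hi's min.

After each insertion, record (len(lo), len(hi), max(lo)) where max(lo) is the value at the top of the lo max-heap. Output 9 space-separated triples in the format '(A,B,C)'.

Step 1: insert 36 -> lo=[36] hi=[] -> (len(lo)=1, len(hi)=0, max(lo)=36)
Step 2: insert 6 -> lo=[6] hi=[36] -> (len(lo)=1, len(hi)=1, max(lo)=6)
Step 3: insert 21 -> lo=[6, 21] hi=[36] -> (len(lo)=2, len(hi)=1, max(lo)=21)
Step 4: insert 32 -> lo=[6, 21] hi=[32, 36] -> (len(lo)=2, len(hi)=2, max(lo)=21)
Step 5: insert 23 -> lo=[6, 21, 23] hi=[32, 36] -> (len(lo)=3, len(hi)=2, max(lo)=23)
Step 6: insert 27 -> lo=[6, 21, 23] hi=[27, 32, 36] -> (len(lo)=3, len(hi)=3, max(lo)=23)
Step 7: insert 44 -> lo=[6, 21, 23, 27] hi=[32, 36, 44] -> (len(lo)=4, len(hi)=3, max(lo)=27)
Step 8: insert 2 -> lo=[2, 6, 21, 23] hi=[27, 32, 36, 44] -> (len(lo)=4, len(hi)=4, max(lo)=23)
Step 9: insert 42 -> lo=[2, 6, 21, 23, 27] hi=[32, 36, 42, 44] -> (len(lo)=5, len(hi)=4, max(lo)=27)

Answer: (1,0,36) (1,1,6) (2,1,21) (2,2,21) (3,2,23) (3,3,23) (4,3,27) (4,4,23) (5,4,27)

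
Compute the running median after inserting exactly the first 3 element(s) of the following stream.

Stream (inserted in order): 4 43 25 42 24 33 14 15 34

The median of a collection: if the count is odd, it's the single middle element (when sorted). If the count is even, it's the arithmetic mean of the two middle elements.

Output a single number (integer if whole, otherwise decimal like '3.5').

Answer: 25

Derivation:
Step 1: insert 4 -> lo=[4] (size 1, max 4) hi=[] (size 0) -> median=4
Step 2: insert 43 -> lo=[4] (size 1, max 4) hi=[43] (size 1, min 43) -> median=23.5
Step 3: insert 25 -> lo=[4, 25] (size 2, max 25) hi=[43] (size 1, min 43) -> median=25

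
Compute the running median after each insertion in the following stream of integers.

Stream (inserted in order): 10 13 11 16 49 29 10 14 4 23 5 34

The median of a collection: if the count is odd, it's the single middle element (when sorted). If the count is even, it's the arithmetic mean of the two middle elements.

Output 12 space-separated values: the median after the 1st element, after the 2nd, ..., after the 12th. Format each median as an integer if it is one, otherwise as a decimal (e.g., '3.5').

Step 1: insert 10 -> lo=[10] (size 1, max 10) hi=[] (size 0) -> median=10
Step 2: insert 13 -> lo=[10] (size 1, max 10) hi=[13] (size 1, min 13) -> median=11.5
Step 3: insert 11 -> lo=[10, 11] (size 2, max 11) hi=[13] (size 1, min 13) -> median=11
Step 4: insert 16 -> lo=[10, 11] (size 2, max 11) hi=[13, 16] (size 2, min 13) -> median=12
Step 5: insert 49 -> lo=[10, 11, 13] (size 3, max 13) hi=[16, 49] (size 2, min 16) -> median=13
Step 6: insert 29 -> lo=[10, 11, 13] (size 3, max 13) hi=[16, 29, 49] (size 3, min 16) -> median=14.5
Step 7: insert 10 -> lo=[10, 10, 11, 13] (size 4, max 13) hi=[16, 29, 49] (size 3, min 16) -> median=13
Step 8: insert 14 -> lo=[10, 10, 11, 13] (size 4, max 13) hi=[14, 16, 29, 49] (size 4, min 14) -> median=13.5
Step 9: insert 4 -> lo=[4, 10, 10, 11, 13] (size 5, max 13) hi=[14, 16, 29, 49] (size 4, min 14) -> median=13
Step 10: insert 23 -> lo=[4, 10, 10, 11, 13] (size 5, max 13) hi=[14, 16, 23, 29, 49] (size 5, min 14) -> median=13.5
Step 11: insert 5 -> lo=[4, 5, 10, 10, 11, 13] (size 6, max 13) hi=[14, 16, 23, 29, 49] (size 5, min 14) -> median=13
Step 12: insert 34 -> lo=[4, 5, 10, 10, 11, 13] (size 6, max 13) hi=[14, 16, 23, 29, 34, 49] (size 6, min 14) -> median=13.5

Answer: 10 11.5 11 12 13 14.5 13 13.5 13 13.5 13 13.5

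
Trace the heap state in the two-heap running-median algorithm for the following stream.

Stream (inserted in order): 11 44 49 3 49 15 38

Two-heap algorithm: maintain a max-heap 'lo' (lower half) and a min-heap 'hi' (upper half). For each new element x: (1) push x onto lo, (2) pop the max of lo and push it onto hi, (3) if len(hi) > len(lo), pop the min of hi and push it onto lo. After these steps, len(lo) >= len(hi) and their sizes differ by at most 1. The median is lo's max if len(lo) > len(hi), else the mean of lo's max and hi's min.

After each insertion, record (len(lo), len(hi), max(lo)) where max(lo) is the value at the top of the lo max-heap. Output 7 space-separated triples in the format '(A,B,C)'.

Answer: (1,0,11) (1,1,11) (2,1,44) (2,2,11) (3,2,44) (3,3,15) (4,3,38)

Derivation:
Step 1: insert 11 -> lo=[11] hi=[] -> (len(lo)=1, len(hi)=0, max(lo)=11)
Step 2: insert 44 -> lo=[11] hi=[44] -> (len(lo)=1, len(hi)=1, max(lo)=11)
Step 3: insert 49 -> lo=[11, 44] hi=[49] -> (len(lo)=2, len(hi)=1, max(lo)=44)
Step 4: insert 3 -> lo=[3, 11] hi=[44, 49] -> (len(lo)=2, len(hi)=2, max(lo)=11)
Step 5: insert 49 -> lo=[3, 11, 44] hi=[49, 49] -> (len(lo)=3, len(hi)=2, max(lo)=44)
Step 6: insert 15 -> lo=[3, 11, 15] hi=[44, 49, 49] -> (len(lo)=3, len(hi)=3, max(lo)=15)
Step 7: insert 38 -> lo=[3, 11, 15, 38] hi=[44, 49, 49] -> (len(lo)=4, len(hi)=3, max(lo)=38)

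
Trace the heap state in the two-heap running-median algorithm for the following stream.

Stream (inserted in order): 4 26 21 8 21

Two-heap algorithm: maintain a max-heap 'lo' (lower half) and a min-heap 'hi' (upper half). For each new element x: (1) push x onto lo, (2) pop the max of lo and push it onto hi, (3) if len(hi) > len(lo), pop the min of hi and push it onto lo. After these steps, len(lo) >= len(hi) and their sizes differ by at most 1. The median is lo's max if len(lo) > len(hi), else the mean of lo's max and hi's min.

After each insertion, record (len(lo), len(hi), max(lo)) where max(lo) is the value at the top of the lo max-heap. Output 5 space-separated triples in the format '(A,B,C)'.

Answer: (1,0,4) (1,1,4) (2,1,21) (2,2,8) (3,2,21)

Derivation:
Step 1: insert 4 -> lo=[4] hi=[] -> (len(lo)=1, len(hi)=0, max(lo)=4)
Step 2: insert 26 -> lo=[4] hi=[26] -> (len(lo)=1, len(hi)=1, max(lo)=4)
Step 3: insert 21 -> lo=[4, 21] hi=[26] -> (len(lo)=2, len(hi)=1, max(lo)=21)
Step 4: insert 8 -> lo=[4, 8] hi=[21, 26] -> (len(lo)=2, len(hi)=2, max(lo)=8)
Step 5: insert 21 -> lo=[4, 8, 21] hi=[21, 26] -> (len(lo)=3, len(hi)=2, max(lo)=21)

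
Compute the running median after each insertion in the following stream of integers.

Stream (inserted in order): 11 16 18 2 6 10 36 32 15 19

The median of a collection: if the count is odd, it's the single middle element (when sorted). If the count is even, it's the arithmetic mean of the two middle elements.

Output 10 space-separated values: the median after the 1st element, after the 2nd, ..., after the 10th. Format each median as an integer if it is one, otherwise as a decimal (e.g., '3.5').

Step 1: insert 11 -> lo=[11] (size 1, max 11) hi=[] (size 0) -> median=11
Step 2: insert 16 -> lo=[11] (size 1, max 11) hi=[16] (size 1, min 16) -> median=13.5
Step 3: insert 18 -> lo=[11, 16] (size 2, max 16) hi=[18] (size 1, min 18) -> median=16
Step 4: insert 2 -> lo=[2, 11] (size 2, max 11) hi=[16, 18] (size 2, min 16) -> median=13.5
Step 5: insert 6 -> lo=[2, 6, 11] (size 3, max 11) hi=[16, 18] (size 2, min 16) -> median=11
Step 6: insert 10 -> lo=[2, 6, 10] (size 3, max 10) hi=[11, 16, 18] (size 3, min 11) -> median=10.5
Step 7: insert 36 -> lo=[2, 6, 10, 11] (size 4, max 11) hi=[16, 18, 36] (size 3, min 16) -> median=11
Step 8: insert 32 -> lo=[2, 6, 10, 11] (size 4, max 11) hi=[16, 18, 32, 36] (size 4, min 16) -> median=13.5
Step 9: insert 15 -> lo=[2, 6, 10, 11, 15] (size 5, max 15) hi=[16, 18, 32, 36] (size 4, min 16) -> median=15
Step 10: insert 19 -> lo=[2, 6, 10, 11, 15] (size 5, max 15) hi=[16, 18, 19, 32, 36] (size 5, min 16) -> median=15.5

Answer: 11 13.5 16 13.5 11 10.5 11 13.5 15 15.5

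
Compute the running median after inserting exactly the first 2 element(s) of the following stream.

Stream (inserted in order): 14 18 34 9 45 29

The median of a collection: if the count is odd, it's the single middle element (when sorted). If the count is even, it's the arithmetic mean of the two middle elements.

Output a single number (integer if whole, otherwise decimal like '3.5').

Step 1: insert 14 -> lo=[14] (size 1, max 14) hi=[] (size 0) -> median=14
Step 2: insert 18 -> lo=[14] (size 1, max 14) hi=[18] (size 1, min 18) -> median=16

Answer: 16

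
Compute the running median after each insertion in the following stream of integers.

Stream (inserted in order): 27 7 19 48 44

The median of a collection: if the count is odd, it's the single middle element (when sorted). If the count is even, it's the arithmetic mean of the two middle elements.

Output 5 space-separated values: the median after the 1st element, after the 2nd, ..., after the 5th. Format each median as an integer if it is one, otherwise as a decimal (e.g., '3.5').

Step 1: insert 27 -> lo=[27] (size 1, max 27) hi=[] (size 0) -> median=27
Step 2: insert 7 -> lo=[7] (size 1, max 7) hi=[27] (size 1, min 27) -> median=17
Step 3: insert 19 -> lo=[7, 19] (size 2, max 19) hi=[27] (size 1, min 27) -> median=19
Step 4: insert 48 -> lo=[7, 19] (size 2, max 19) hi=[27, 48] (size 2, min 27) -> median=23
Step 5: insert 44 -> lo=[7, 19, 27] (size 3, max 27) hi=[44, 48] (size 2, min 44) -> median=27

Answer: 27 17 19 23 27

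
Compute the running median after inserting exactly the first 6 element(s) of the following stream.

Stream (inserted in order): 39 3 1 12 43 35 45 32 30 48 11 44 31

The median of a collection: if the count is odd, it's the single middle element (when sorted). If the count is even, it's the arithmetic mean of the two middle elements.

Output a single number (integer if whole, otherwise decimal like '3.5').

Step 1: insert 39 -> lo=[39] (size 1, max 39) hi=[] (size 0) -> median=39
Step 2: insert 3 -> lo=[3] (size 1, max 3) hi=[39] (size 1, min 39) -> median=21
Step 3: insert 1 -> lo=[1, 3] (size 2, max 3) hi=[39] (size 1, min 39) -> median=3
Step 4: insert 12 -> lo=[1, 3] (size 2, max 3) hi=[12, 39] (size 2, min 12) -> median=7.5
Step 5: insert 43 -> lo=[1, 3, 12] (size 3, max 12) hi=[39, 43] (size 2, min 39) -> median=12
Step 6: insert 35 -> lo=[1, 3, 12] (size 3, max 12) hi=[35, 39, 43] (size 3, min 35) -> median=23.5

Answer: 23.5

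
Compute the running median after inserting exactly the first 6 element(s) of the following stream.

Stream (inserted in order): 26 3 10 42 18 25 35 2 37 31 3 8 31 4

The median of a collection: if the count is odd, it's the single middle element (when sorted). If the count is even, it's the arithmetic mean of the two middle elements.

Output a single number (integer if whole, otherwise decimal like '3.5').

Answer: 21.5

Derivation:
Step 1: insert 26 -> lo=[26] (size 1, max 26) hi=[] (size 0) -> median=26
Step 2: insert 3 -> lo=[3] (size 1, max 3) hi=[26] (size 1, min 26) -> median=14.5
Step 3: insert 10 -> lo=[3, 10] (size 2, max 10) hi=[26] (size 1, min 26) -> median=10
Step 4: insert 42 -> lo=[3, 10] (size 2, max 10) hi=[26, 42] (size 2, min 26) -> median=18
Step 5: insert 18 -> lo=[3, 10, 18] (size 3, max 18) hi=[26, 42] (size 2, min 26) -> median=18
Step 6: insert 25 -> lo=[3, 10, 18] (size 3, max 18) hi=[25, 26, 42] (size 3, min 25) -> median=21.5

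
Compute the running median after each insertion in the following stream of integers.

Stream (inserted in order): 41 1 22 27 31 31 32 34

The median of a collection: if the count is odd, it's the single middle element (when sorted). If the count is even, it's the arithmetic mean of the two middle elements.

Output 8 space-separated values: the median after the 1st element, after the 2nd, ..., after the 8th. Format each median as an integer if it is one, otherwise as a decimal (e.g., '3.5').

Answer: 41 21 22 24.5 27 29 31 31

Derivation:
Step 1: insert 41 -> lo=[41] (size 1, max 41) hi=[] (size 0) -> median=41
Step 2: insert 1 -> lo=[1] (size 1, max 1) hi=[41] (size 1, min 41) -> median=21
Step 3: insert 22 -> lo=[1, 22] (size 2, max 22) hi=[41] (size 1, min 41) -> median=22
Step 4: insert 27 -> lo=[1, 22] (size 2, max 22) hi=[27, 41] (size 2, min 27) -> median=24.5
Step 5: insert 31 -> lo=[1, 22, 27] (size 3, max 27) hi=[31, 41] (size 2, min 31) -> median=27
Step 6: insert 31 -> lo=[1, 22, 27] (size 3, max 27) hi=[31, 31, 41] (size 3, min 31) -> median=29
Step 7: insert 32 -> lo=[1, 22, 27, 31] (size 4, max 31) hi=[31, 32, 41] (size 3, min 31) -> median=31
Step 8: insert 34 -> lo=[1, 22, 27, 31] (size 4, max 31) hi=[31, 32, 34, 41] (size 4, min 31) -> median=31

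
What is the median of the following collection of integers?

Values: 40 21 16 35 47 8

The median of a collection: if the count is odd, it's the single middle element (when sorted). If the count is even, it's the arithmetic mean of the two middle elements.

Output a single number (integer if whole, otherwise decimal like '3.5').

Step 1: insert 40 -> lo=[40] (size 1, max 40) hi=[] (size 0) -> median=40
Step 2: insert 21 -> lo=[21] (size 1, max 21) hi=[40] (size 1, min 40) -> median=30.5
Step 3: insert 16 -> lo=[16, 21] (size 2, max 21) hi=[40] (size 1, min 40) -> median=21
Step 4: insert 35 -> lo=[16, 21] (size 2, max 21) hi=[35, 40] (size 2, min 35) -> median=28
Step 5: insert 47 -> lo=[16, 21, 35] (size 3, max 35) hi=[40, 47] (size 2, min 40) -> median=35
Step 6: insert 8 -> lo=[8, 16, 21] (size 3, max 21) hi=[35, 40, 47] (size 3, min 35) -> median=28

Answer: 28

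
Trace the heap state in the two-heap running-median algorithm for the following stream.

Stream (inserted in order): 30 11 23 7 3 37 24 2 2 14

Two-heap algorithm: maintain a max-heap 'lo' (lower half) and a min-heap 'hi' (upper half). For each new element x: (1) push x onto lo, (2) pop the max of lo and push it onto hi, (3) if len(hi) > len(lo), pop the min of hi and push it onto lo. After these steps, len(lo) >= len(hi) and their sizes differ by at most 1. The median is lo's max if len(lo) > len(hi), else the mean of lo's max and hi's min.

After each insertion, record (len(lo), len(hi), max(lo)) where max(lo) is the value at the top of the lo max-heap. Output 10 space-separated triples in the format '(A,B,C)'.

Answer: (1,0,30) (1,1,11) (2,1,23) (2,2,11) (3,2,11) (3,3,11) (4,3,23) (4,4,11) (5,4,11) (5,5,11)

Derivation:
Step 1: insert 30 -> lo=[30] hi=[] -> (len(lo)=1, len(hi)=0, max(lo)=30)
Step 2: insert 11 -> lo=[11] hi=[30] -> (len(lo)=1, len(hi)=1, max(lo)=11)
Step 3: insert 23 -> lo=[11, 23] hi=[30] -> (len(lo)=2, len(hi)=1, max(lo)=23)
Step 4: insert 7 -> lo=[7, 11] hi=[23, 30] -> (len(lo)=2, len(hi)=2, max(lo)=11)
Step 5: insert 3 -> lo=[3, 7, 11] hi=[23, 30] -> (len(lo)=3, len(hi)=2, max(lo)=11)
Step 6: insert 37 -> lo=[3, 7, 11] hi=[23, 30, 37] -> (len(lo)=3, len(hi)=3, max(lo)=11)
Step 7: insert 24 -> lo=[3, 7, 11, 23] hi=[24, 30, 37] -> (len(lo)=4, len(hi)=3, max(lo)=23)
Step 8: insert 2 -> lo=[2, 3, 7, 11] hi=[23, 24, 30, 37] -> (len(lo)=4, len(hi)=4, max(lo)=11)
Step 9: insert 2 -> lo=[2, 2, 3, 7, 11] hi=[23, 24, 30, 37] -> (len(lo)=5, len(hi)=4, max(lo)=11)
Step 10: insert 14 -> lo=[2, 2, 3, 7, 11] hi=[14, 23, 24, 30, 37] -> (len(lo)=5, len(hi)=5, max(lo)=11)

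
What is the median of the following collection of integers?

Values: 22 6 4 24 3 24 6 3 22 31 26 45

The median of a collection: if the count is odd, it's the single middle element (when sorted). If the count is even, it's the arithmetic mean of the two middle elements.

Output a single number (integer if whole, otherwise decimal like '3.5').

Answer: 22

Derivation:
Step 1: insert 22 -> lo=[22] (size 1, max 22) hi=[] (size 0) -> median=22
Step 2: insert 6 -> lo=[6] (size 1, max 6) hi=[22] (size 1, min 22) -> median=14
Step 3: insert 4 -> lo=[4, 6] (size 2, max 6) hi=[22] (size 1, min 22) -> median=6
Step 4: insert 24 -> lo=[4, 6] (size 2, max 6) hi=[22, 24] (size 2, min 22) -> median=14
Step 5: insert 3 -> lo=[3, 4, 6] (size 3, max 6) hi=[22, 24] (size 2, min 22) -> median=6
Step 6: insert 24 -> lo=[3, 4, 6] (size 3, max 6) hi=[22, 24, 24] (size 3, min 22) -> median=14
Step 7: insert 6 -> lo=[3, 4, 6, 6] (size 4, max 6) hi=[22, 24, 24] (size 3, min 22) -> median=6
Step 8: insert 3 -> lo=[3, 3, 4, 6] (size 4, max 6) hi=[6, 22, 24, 24] (size 4, min 6) -> median=6
Step 9: insert 22 -> lo=[3, 3, 4, 6, 6] (size 5, max 6) hi=[22, 22, 24, 24] (size 4, min 22) -> median=6
Step 10: insert 31 -> lo=[3, 3, 4, 6, 6] (size 5, max 6) hi=[22, 22, 24, 24, 31] (size 5, min 22) -> median=14
Step 11: insert 26 -> lo=[3, 3, 4, 6, 6, 22] (size 6, max 22) hi=[22, 24, 24, 26, 31] (size 5, min 22) -> median=22
Step 12: insert 45 -> lo=[3, 3, 4, 6, 6, 22] (size 6, max 22) hi=[22, 24, 24, 26, 31, 45] (size 6, min 22) -> median=22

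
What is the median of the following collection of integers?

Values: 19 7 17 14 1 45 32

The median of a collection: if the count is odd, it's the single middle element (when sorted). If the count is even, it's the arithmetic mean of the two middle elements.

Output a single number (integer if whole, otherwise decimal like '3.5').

Answer: 17

Derivation:
Step 1: insert 19 -> lo=[19] (size 1, max 19) hi=[] (size 0) -> median=19
Step 2: insert 7 -> lo=[7] (size 1, max 7) hi=[19] (size 1, min 19) -> median=13
Step 3: insert 17 -> lo=[7, 17] (size 2, max 17) hi=[19] (size 1, min 19) -> median=17
Step 4: insert 14 -> lo=[7, 14] (size 2, max 14) hi=[17, 19] (size 2, min 17) -> median=15.5
Step 5: insert 1 -> lo=[1, 7, 14] (size 3, max 14) hi=[17, 19] (size 2, min 17) -> median=14
Step 6: insert 45 -> lo=[1, 7, 14] (size 3, max 14) hi=[17, 19, 45] (size 3, min 17) -> median=15.5
Step 7: insert 32 -> lo=[1, 7, 14, 17] (size 4, max 17) hi=[19, 32, 45] (size 3, min 19) -> median=17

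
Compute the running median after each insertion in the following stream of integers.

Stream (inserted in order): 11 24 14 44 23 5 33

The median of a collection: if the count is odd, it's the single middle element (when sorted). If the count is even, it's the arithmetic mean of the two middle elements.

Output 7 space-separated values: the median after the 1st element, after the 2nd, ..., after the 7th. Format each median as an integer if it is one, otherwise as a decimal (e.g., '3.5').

Answer: 11 17.5 14 19 23 18.5 23

Derivation:
Step 1: insert 11 -> lo=[11] (size 1, max 11) hi=[] (size 0) -> median=11
Step 2: insert 24 -> lo=[11] (size 1, max 11) hi=[24] (size 1, min 24) -> median=17.5
Step 3: insert 14 -> lo=[11, 14] (size 2, max 14) hi=[24] (size 1, min 24) -> median=14
Step 4: insert 44 -> lo=[11, 14] (size 2, max 14) hi=[24, 44] (size 2, min 24) -> median=19
Step 5: insert 23 -> lo=[11, 14, 23] (size 3, max 23) hi=[24, 44] (size 2, min 24) -> median=23
Step 6: insert 5 -> lo=[5, 11, 14] (size 3, max 14) hi=[23, 24, 44] (size 3, min 23) -> median=18.5
Step 7: insert 33 -> lo=[5, 11, 14, 23] (size 4, max 23) hi=[24, 33, 44] (size 3, min 24) -> median=23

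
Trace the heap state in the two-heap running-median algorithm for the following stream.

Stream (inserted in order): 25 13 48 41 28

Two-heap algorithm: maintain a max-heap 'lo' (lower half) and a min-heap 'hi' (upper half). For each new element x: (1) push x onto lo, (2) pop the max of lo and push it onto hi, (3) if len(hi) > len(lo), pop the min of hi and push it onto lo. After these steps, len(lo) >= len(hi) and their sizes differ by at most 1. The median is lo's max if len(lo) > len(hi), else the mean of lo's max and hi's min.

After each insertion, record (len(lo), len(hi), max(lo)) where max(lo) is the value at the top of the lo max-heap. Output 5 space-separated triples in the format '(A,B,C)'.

Answer: (1,0,25) (1,1,13) (2,1,25) (2,2,25) (3,2,28)

Derivation:
Step 1: insert 25 -> lo=[25] hi=[] -> (len(lo)=1, len(hi)=0, max(lo)=25)
Step 2: insert 13 -> lo=[13] hi=[25] -> (len(lo)=1, len(hi)=1, max(lo)=13)
Step 3: insert 48 -> lo=[13, 25] hi=[48] -> (len(lo)=2, len(hi)=1, max(lo)=25)
Step 4: insert 41 -> lo=[13, 25] hi=[41, 48] -> (len(lo)=2, len(hi)=2, max(lo)=25)
Step 5: insert 28 -> lo=[13, 25, 28] hi=[41, 48] -> (len(lo)=3, len(hi)=2, max(lo)=28)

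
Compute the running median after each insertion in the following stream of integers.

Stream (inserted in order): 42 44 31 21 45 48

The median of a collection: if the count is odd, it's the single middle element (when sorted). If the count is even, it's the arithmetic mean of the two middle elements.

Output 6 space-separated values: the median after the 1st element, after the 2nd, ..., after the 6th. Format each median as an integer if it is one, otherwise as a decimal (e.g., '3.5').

Answer: 42 43 42 36.5 42 43

Derivation:
Step 1: insert 42 -> lo=[42] (size 1, max 42) hi=[] (size 0) -> median=42
Step 2: insert 44 -> lo=[42] (size 1, max 42) hi=[44] (size 1, min 44) -> median=43
Step 3: insert 31 -> lo=[31, 42] (size 2, max 42) hi=[44] (size 1, min 44) -> median=42
Step 4: insert 21 -> lo=[21, 31] (size 2, max 31) hi=[42, 44] (size 2, min 42) -> median=36.5
Step 5: insert 45 -> lo=[21, 31, 42] (size 3, max 42) hi=[44, 45] (size 2, min 44) -> median=42
Step 6: insert 48 -> lo=[21, 31, 42] (size 3, max 42) hi=[44, 45, 48] (size 3, min 44) -> median=43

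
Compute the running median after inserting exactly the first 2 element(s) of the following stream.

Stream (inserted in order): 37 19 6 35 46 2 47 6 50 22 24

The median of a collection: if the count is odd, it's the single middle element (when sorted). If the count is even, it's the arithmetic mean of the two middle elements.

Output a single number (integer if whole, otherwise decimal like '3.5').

Step 1: insert 37 -> lo=[37] (size 1, max 37) hi=[] (size 0) -> median=37
Step 2: insert 19 -> lo=[19] (size 1, max 19) hi=[37] (size 1, min 37) -> median=28

Answer: 28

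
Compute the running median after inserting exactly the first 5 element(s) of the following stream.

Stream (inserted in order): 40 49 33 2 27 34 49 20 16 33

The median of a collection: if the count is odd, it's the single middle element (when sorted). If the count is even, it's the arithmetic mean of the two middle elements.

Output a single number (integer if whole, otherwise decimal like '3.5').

Answer: 33

Derivation:
Step 1: insert 40 -> lo=[40] (size 1, max 40) hi=[] (size 0) -> median=40
Step 2: insert 49 -> lo=[40] (size 1, max 40) hi=[49] (size 1, min 49) -> median=44.5
Step 3: insert 33 -> lo=[33, 40] (size 2, max 40) hi=[49] (size 1, min 49) -> median=40
Step 4: insert 2 -> lo=[2, 33] (size 2, max 33) hi=[40, 49] (size 2, min 40) -> median=36.5
Step 5: insert 27 -> lo=[2, 27, 33] (size 3, max 33) hi=[40, 49] (size 2, min 40) -> median=33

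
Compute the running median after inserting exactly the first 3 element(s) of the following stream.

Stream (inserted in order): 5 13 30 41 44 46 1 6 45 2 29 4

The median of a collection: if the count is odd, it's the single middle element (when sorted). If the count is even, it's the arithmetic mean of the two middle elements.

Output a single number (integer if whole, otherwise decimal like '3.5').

Step 1: insert 5 -> lo=[5] (size 1, max 5) hi=[] (size 0) -> median=5
Step 2: insert 13 -> lo=[5] (size 1, max 5) hi=[13] (size 1, min 13) -> median=9
Step 3: insert 30 -> lo=[5, 13] (size 2, max 13) hi=[30] (size 1, min 30) -> median=13

Answer: 13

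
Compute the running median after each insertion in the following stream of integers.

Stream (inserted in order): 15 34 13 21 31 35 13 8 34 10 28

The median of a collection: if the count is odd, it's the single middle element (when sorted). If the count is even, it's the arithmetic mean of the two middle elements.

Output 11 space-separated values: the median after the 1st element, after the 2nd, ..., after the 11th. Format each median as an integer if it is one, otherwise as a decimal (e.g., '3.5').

Step 1: insert 15 -> lo=[15] (size 1, max 15) hi=[] (size 0) -> median=15
Step 2: insert 34 -> lo=[15] (size 1, max 15) hi=[34] (size 1, min 34) -> median=24.5
Step 3: insert 13 -> lo=[13, 15] (size 2, max 15) hi=[34] (size 1, min 34) -> median=15
Step 4: insert 21 -> lo=[13, 15] (size 2, max 15) hi=[21, 34] (size 2, min 21) -> median=18
Step 5: insert 31 -> lo=[13, 15, 21] (size 3, max 21) hi=[31, 34] (size 2, min 31) -> median=21
Step 6: insert 35 -> lo=[13, 15, 21] (size 3, max 21) hi=[31, 34, 35] (size 3, min 31) -> median=26
Step 7: insert 13 -> lo=[13, 13, 15, 21] (size 4, max 21) hi=[31, 34, 35] (size 3, min 31) -> median=21
Step 8: insert 8 -> lo=[8, 13, 13, 15] (size 4, max 15) hi=[21, 31, 34, 35] (size 4, min 21) -> median=18
Step 9: insert 34 -> lo=[8, 13, 13, 15, 21] (size 5, max 21) hi=[31, 34, 34, 35] (size 4, min 31) -> median=21
Step 10: insert 10 -> lo=[8, 10, 13, 13, 15] (size 5, max 15) hi=[21, 31, 34, 34, 35] (size 5, min 21) -> median=18
Step 11: insert 28 -> lo=[8, 10, 13, 13, 15, 21] (size 6, max 21) hi=[28, 31, 34, 34, 35] (size 5, min 28) -> median=21

Answer: 15 24.5 15 18 21 26 21 18 21 18 21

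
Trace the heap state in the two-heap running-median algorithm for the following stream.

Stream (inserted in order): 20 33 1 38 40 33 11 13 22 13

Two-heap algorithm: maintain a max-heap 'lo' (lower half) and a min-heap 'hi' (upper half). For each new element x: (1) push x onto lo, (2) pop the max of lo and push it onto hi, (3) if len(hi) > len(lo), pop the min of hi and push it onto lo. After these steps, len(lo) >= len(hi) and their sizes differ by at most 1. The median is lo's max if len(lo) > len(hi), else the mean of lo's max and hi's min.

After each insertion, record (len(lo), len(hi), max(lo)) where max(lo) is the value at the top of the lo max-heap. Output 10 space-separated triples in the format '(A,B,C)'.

Answer: (1,0,20) (1,1,20) (2,1,20) (2,2,20) (3,2,33) (3,3,33) (4,3,33) (4,4,20) (5,4,22) (5,5,20)

Derivation:
Step 1: insert 20 -> lo=[20] hi=[] -> (len(lo)=1, len(hi)=0, max(lo)=20)
Step 2: insert 33 -> lo=[20] hi=[33] -> (len(lo)=1, len(hi)=1, max(lo)=20)
Step 3: insert 1 -> lo=[1, 20] hi=[33] -> (len(lo)=2, len(hi)=1, max(lo)=20)
Step 4: insert 38 -> lo=[1, 20] hi=[33, 38] -> (len(lo)=2, len(hi)=2, max(lo)=20)
Step 5: insert 40 -> lo=[1, 20, 33] hi=[38, 40] -> (len(lo)=3, len(hi)=2, max(lo)=33)
Step 6: insert 33 -> lo=[1, 20, 33] hi=[33, 38, 40] -> (len(lo)=3, len(hi)=3, max(lo)=33)
Step 7: insert 11 -> lo=[1, 11, 20, 33] hi=[33, 38, 40] -> (len(lo)=4, len(hi)=3, max(lo)=33)
Step 8: insert 13 -> lo=[1, 11, 13, 20] hi=[33, 33, 38, 40] -> (len(lo)=4, len(hi)=4, max(lo)=20)
Step 9: insert 22 -> lo=[1, 11, 13, 20, 22] hi=[33, 33, 38, 40] -> (len(lo)=5, len(hi)=4, max(lo)=22)
Step 10: insert 13 -> lo=[1, 11, 13, 13, 20] hi=[22, 33, 33, 38, 40] -> (len(lo)=5, len(hi)=5, max(lo)=20)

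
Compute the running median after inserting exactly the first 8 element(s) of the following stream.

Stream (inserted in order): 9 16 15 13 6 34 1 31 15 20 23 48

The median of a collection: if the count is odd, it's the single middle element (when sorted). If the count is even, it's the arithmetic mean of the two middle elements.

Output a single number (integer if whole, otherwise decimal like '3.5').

Step 1: insert 9 -> lo=[9] (size 1, max 9) hi=[] (size 0) -> median=9
Step 2: insert 16 -> lo=[9] (size 1, max 9) hi=[16] (size 1, min 16) -> median=12.5
Step 3: insert 15 -> lo=[9, 15] (size 2, max 15) hi=[16] (size 1, min 16) -> median=15
Step 4: insert 13 -> lo=[9, 13] (size 2, max 13) hi=[15, 16] (size 2, min 15) -> median=14
Step 5: insert 6 -> lo=[6, 9, 13] (size 3, max 13) hi=[15, 16] (size 2, min 15) -> median=13
Step 6: insert 34 -> lo=[6, 9, 13] (size 3, max 13) hi=[15, 16, 34] (size 3, min 15) -> median=14
Step 7: insert 1 -> lo=[1, 6, 9, 13] (size 4, max 13) hi=[15, 16, 34] (size 3, min 15) -> median=13
Step 8: insert 31 -> lo=[1, 6, 9, 13] (size 4, max 13) hi=[15, 16, 31, 34] (size 4, min 15) -> median=14

Answer: 14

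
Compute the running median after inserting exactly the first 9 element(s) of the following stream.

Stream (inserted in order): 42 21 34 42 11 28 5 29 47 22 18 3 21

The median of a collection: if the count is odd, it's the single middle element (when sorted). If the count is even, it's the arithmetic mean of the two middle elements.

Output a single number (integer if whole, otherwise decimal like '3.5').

Answer: 29

Derivation:
Step 1: insert 42 -> lo=[42] (size 1, max 42) hi=[] (size 0) -> median=42
Step 2: insert 21 -> lo=[21] (size 1, max 21) hi=[42] (size 1, min 42) -> median=31.5
Step 3: insert 34 -> lo=[21, 34] (size 2, max 34) hi=[42] (size 1, min 42) -> median=34
Step 4: insert 42 -> lo=[21, 34] (size 2, max 34) hi=[42, 42] (size 2, min 42) -> median=38
Step 5: insert 11 -> lo=[11, 21, 34] (size 3, max 34) hi=[42, 42] (size 2, min 42) -> median=34
Step 6: insert 28 -> lo=[11, 21, 28] (size 3, max 28) hi=[34, 42, 42] (size 3, min 34) -> median=31
Step 7: insert 5 -> lo=[5, 11, 21, 28] (size 4, max 28) hi=[34, 42, 42] (size 3, min 34) -> median=28
Step 8: insert 29 -> lo=[5, 11, 21, 28] (size 4, max 28) hi=[29, 34, 42, 42] (size 4, min 29) -> median=28.5
Step 9: insert 47 -> lo=[5, 11, 21, 28, 29] (size 5, max 29) hi=[34, 42, 42, 47] (size 4, min 34) -> median=29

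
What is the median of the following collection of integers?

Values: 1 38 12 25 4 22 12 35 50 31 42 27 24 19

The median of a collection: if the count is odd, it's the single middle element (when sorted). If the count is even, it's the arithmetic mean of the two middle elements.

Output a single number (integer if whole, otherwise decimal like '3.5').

Answer: 24.5

Derivation:
Step 1: insert 1 -> lo=[1] (size 1, max 1) hi=[] (size 0) -> median=1
Step 2: insert 38 -> lo=[1] (size 1, max 1) hi=[38] (size 1, min 38) -> median=19.5
Step 3: insert 12 -> lo=[1, 12] (size 2, max 12) hi=[38] (size 1, min 38) -> median=12
Step 4: insert 25 -> lo=[1, 12] (size 2, max 12) hi=[25, 38] (size 2, min 25) -> median=18.5
Step 5: insert 4 -> lo=[1, 4, 12] (size 3, max 12) hi=[25, 38] (size 2, min 25) -> median=12
Step 6: insert 22 -> lo=[1, 4, 12] (size 3, max 12) hi=[22, 25, 38] (size 3, min 22) -> median=17
Step 7: insert 12 -> lo=[1, 4, 12, 12] (size 4, max 12) hi=[22, 25, 38] (size 3, min 22) -> median=12
Step 8: insert 35 -> lo=[1, 4, 12, 12] (size 4, max 12) hi=[22, 25, 35, 38] (size 4, min 22) -> median=17
Step 9: insert 50 -> lo=[1, 4, 12, 12, 22] (size 5, max 22) hi=[25, 35, 38, 50] (size 4, min 25) -> median=22
Step 10: insert 31 -> lo=[1, 4, 12, 12, 22] (size 5, max 22) hi=[25, 31, 35, 38, 50] (size 5, min 25) -> median=23.5
Step 11: insert 42 -> lo=[1, 4, 12, 12, 22, 25] (size 6, max 25) hi=[31, 35, 38, 42, 50] (size 5, min 31) -> median=25
Step 12: insert 27 -> lo=[1, 4, 12, 12, 22, 25] (size 6, max 25) hi=[27, 31, 35, 38, 42, 50] (size 6, min 27) -> median=26
Step 13: insert 24 -> lo=[1, 4, 12, 12, 22, 24, 25] (size 7, max 25) hi=[27, 31, 35, 38, 42, 50] (size 6, min 27) -> median=25
Step 14: insert 19 -> lo=[1, 4, 12, 12, 19, 22, 24] (size 7, max 24) hi=[25, 27, 31, 35, 38, 42, 50] (size 7, min 25) -> median=24.5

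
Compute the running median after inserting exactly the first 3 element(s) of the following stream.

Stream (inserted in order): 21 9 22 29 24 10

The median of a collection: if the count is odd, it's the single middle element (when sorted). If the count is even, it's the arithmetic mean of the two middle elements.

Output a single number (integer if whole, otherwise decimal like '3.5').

Step 1: insert 21 -> lo=[21] (size 1, max 21) hi=[] (size 0) -> median=21
Step 2: insert 9 -> lo=[9] (size 1, max 9) hi=[21] (size 1, min 21) -> median=15
Step 3: insert 22 -> lo=[9, 21] (size 2, max 21) hi=[22] (size 1, min 22) -> median=21

Answer: 21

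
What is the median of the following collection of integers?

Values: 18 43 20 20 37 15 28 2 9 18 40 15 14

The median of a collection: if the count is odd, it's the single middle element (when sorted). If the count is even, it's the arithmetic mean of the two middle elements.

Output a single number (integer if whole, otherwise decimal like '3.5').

Step 1: insert 18 -> lo=[18] (size 1, max 18) hi=[] (size 0) -> median=18
Step 2: insert 43 -> lo=[18] (size 1, max 18) hi=[43] (size 1, min 43) -> median=30.5
Step 3: insert 20 -> lo=[18, 20] (size 2, max 20) hi=[43] (size 1, min 43) -> median=20
Step 4: insert 20 -> lo=[18, 20] (size 2, max 20) hi=[20, 43] (size 2, min 20) -> median=20
Step 5: insert 37 -> lo=[18, 20, 20] (size 3, max 20) hi=[37, 43] (size 2, min 37) -> median=20
Step 6: insert 15 -> lo=[15, 18, 20] (size 3, max 20) hi=[20, 37, 43] (size 3, min 20) -> median=20
Step 7: insert 28 -> lo=[15, 18, 20, 20] (size 4, max 20) hi=[28, 37, 43] (size 3, min 28) -> median=20
Step 8: insert 2 -> lo=[2, 15, 18, 20] (size 4, max 20) hi=[20, 28, 37, 43] (size 4, min 20) -> median=20
Step 9: insert 9 -> lo=[2, 9, 15, 18, 20] (size 5, max 20) hi=[20, 28, 37, 43] (size 4, min 20) -> median=20
Step 10: insert 18 -> lo=[2, 9, 15, 18, 18] (size 5, max 18) hi=[20, 20, 28, 37, 43] (size 5, min 20) -> median=19
Step 11: insert 40 -> lo=[2, 9, 15, 18, 18, 20] (size 6, max 20) hi=[20, 28, 37, 40, 43] (size 5, min 20) -> median=20
Step 12: insert 15 -> lo=[2, 9, 15, 15, 18, 18] (size 6, max 18) hi=[20, 20, 28, 37, 40, 43] (size 6, min 20) -> median=19
Step 13: insert 14 -> lo=[2, 9, 14, 15, 15, 18, 18] (size 7, max 18) hi=[20, 20, 28, 37, 40, 43] (size 6, min 20) -> median=18

Answer: 18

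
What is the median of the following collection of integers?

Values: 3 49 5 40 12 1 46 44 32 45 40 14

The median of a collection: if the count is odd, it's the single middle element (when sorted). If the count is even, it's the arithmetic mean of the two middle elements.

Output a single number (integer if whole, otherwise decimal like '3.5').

Answer: 36

Derivation:
Step 1: insert 3 -> lo=[3] (size 1, max 3) hi=[] (size 0) -> median=3
Step 2: insert 49 -> lo=[3] (size 1, max 3) hi=[49] (size 1, min 49) -> median=26
Step 3: insert 5 -> lo=[3, 5] (size 2, max 5) hi=[49] (size 1, min 49) -> median=5
Step 4: insert 40 -> lo=[3, 5] (size 2, max 5) hi=[40, 49] (size 2, min 40) -> median=22.5
Step 5: insert 12 -> lo=[3, 5, 12] (size 3, max 12) hi=[40, 49] (size 2, min 40) -> median=12
Step 6: insert 1 -> lo=[1, 3, 5] (size 3, max 5) hi=[12, 40, 49] (size 3, min 12) -> median=8.5
Step 7: insert 46 -> lo=[1, 3, 5, 12] (size 4, max 12) hi=[40, 46, 49] (size 3, min 40) -> median=12
Step 8: insert 44 -> lo=[1, 3, 5, 12] (size 4, max 12) hi=[40, 44, 46, 49] (size 4, min 40) -> median=26
Step 9: insert 32 -> lo=[1, 3, 5, 12, 32] (size 5, max 32) hi=[40, 44, 46, 49] (size 4, min 40) -> median=32
Step 10: insert 45 -> lo=[1, 3, 5, 12, 32] (size 5, max 32) hi=[40, 44, 45, 46, 49] (size 5, min 40) -> median=36
Step 11: insert 40 -> lo=[1, 3, 5, 12, 32, 40] (size 6, max 40) hi=[40, 44, 45, 46, 49] (size 5, min 40) -> median=40
Step 12: insert 14 -> lo=[1, 3, 5, 12, 14, 32] (size 6, max 32) hi=[40, 40, 44, 45, 46, 49] (size 6, min 40) -> median=36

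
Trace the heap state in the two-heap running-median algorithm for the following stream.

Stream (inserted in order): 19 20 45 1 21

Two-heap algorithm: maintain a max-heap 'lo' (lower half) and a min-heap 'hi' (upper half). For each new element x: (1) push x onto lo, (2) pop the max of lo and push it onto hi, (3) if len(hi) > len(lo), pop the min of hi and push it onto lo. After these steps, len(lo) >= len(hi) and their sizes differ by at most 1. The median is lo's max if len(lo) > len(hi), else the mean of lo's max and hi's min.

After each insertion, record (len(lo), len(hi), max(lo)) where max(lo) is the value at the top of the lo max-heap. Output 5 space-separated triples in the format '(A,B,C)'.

Answer: (1,0,19) (1,1,19) (2,1,20) (2,2,19) (3,2,20)

Derivation:
Step 1: insert 19 -> lo=[19] hi=[] -> (len(lo)=1, len(hi)=0, max(lo)=19)
Step 2: insert 20 -> lo=[19] hi=[20] -> (len(lo)=1, len(hi)=1, max(lo)=19)
Step 3: insert 45 -> lo=[19, 20] hi=[45] -> (len(lo)=2, len(hi)=1, max(lo)=20)
Step 4: insert 1 -> lo=[1, 19] hi=[20, 45] -> (len(lo)=2, len(hi)=2, max(lo)=19)
Step 5: insert 21 -> lo=[1, 19, 20] hi=[21, 45] -> (len(lo)=3, len(hi)=2, max(lo)=20)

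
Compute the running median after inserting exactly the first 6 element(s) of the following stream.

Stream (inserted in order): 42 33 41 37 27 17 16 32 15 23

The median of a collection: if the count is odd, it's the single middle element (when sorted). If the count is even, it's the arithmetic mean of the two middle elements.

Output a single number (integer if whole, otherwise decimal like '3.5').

Step 1: insert 42 -> lo=[42] (size 1, max 42) hi=[] (size 0) -> median=42
Step 2: insert 33 -> lo=[33] (size 1, max 33) hi=[42] (size 1, min 42) -> median=37.5
Step 3: insert 41 -> lo=[33, 41] (size 2, max 41) hi=[42] (size 1, min 42) -> median=41
Step 4: insert 37 -> lo=[33, 37] (size 2, max 37) hi=[41, 42] (size 2, min 41) -> median=39
Step 5: insert 27 -> lo=[27, 33, 37] (size 3, max 37) hi=[41, 42] (size 2, min 41) -> median=37
Step 6: insert 17 -> lo=[17, 27, 33] (size 3, max 33) hi=[37, 41, 42] (size 3, min 37) -> median=35

Answer: 35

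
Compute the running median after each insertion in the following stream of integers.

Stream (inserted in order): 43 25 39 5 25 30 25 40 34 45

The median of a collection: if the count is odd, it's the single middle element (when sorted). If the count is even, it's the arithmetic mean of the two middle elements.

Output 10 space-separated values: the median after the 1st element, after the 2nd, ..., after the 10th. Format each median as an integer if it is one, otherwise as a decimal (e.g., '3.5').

Step 1: insert 43 -> lo=[43] (size 1, max 43) hi=[] (size 0) -> median=43
Step 2: insert 25 -> lo=[25] (size 1, max 25) hi=[43] (size 1, min 43) -> median=34
Step 3: insert 39 -> lo=[25, 39] (size 2, max 39) hi=[43] (size 1, min 43) -> median=39
Step 4: insert 5 -> lo=[5, 25] (size 2, max 25) hi=[39, 43] (size 2, min 39) -> median=32
Step 5: insert 25 -> lo=[5, 25, 25] (size 3, max 25) hi=[39, 43] (size 2, min 39) -> median=25
Step 6: insert 30 -> lo=[5, 25, 25] (size 3, max 25) hi=[30, 39, 43] (size 3, min 30) -> median=27.5
Step 7: insert 25 -> lo=[5, 25, 25, 25] (size 4, max 25) hi=[30, 39, 43] (size 3, min 30) -> median=25
Step 8: insert 40 -> lo=[5, 25, 25, 25] (size 4, max 25) hi=[30, 39, 40, 43] (size 4, min 30) -> median=27.5
Step 9: insert 34 -> lo=[5, 25, 25, 25, 30] (size 5, max 30) hi=[34, 39, 40, 43] (size 4, min 34) -> median=30
Step 10: insert 45 -> lo=[5, 25, 25, 25, 30] (size 5, max 30) hi=[34, 39, 40, 43, 45] (size 5, min 34) -> median=32

Answer: 43 34 39 32 25 27.5 25 27.5 30 32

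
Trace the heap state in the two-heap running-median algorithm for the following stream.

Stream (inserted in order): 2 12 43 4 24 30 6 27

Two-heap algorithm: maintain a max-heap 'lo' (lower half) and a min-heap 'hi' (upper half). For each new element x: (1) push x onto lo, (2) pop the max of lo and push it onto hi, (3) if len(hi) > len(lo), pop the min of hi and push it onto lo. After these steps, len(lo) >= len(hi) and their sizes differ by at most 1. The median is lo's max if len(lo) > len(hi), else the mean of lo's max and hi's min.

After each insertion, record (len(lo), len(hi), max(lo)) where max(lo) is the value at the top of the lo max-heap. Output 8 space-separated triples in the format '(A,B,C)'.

Answer: (1,0,2) (1,1,2) (2,1,12) (2,2,4) (3,2,12) (3,3,12) (4,3,12) (4,4,12)

Derivation:
Step 1: insert 2 -> lo=[2] hi=[] -> (len(lo)=1, len(hi)=0, max(lo)=2)
Step 2: insert 12 -> lo=[2] hi=[12] -> (len(lo)=1, len(hi)=1, max(lo)=2)
Step 3: insert 43 -> lo=[2, 12] hi=[43] -> (len(lo)=2, len(hi)=1, max(lo)=12)
Step 4: insert 4 -> lo=[2, 4] hi=[12, 43] -> (len(lo)=2, len(hi)=2, max(lo)=4)
Step 5: insert 24 -> lo=[2, 4, 12] hi=[24, 43] -> (len(lo)=3, len(hi)=2, max(lo)=12)
Step 6: insert 30 -> lo=[2, 4, 12] hi=[24, 30, 43] -> (len(lo)=3, len(hi)=3, max(lo)=12)
Step 7: insert 6 -> lo=[2, 4, 6, 12] hi=[24, 30, 43] -> (len(lo)=4, len(hi)=3, max(lo)=12)
Step 8: insert 27 -> lo=[2, 4, 6, 12] hi=[24, 27, 30, 43] -> (len(lo)=4, len(hi)=4, max(lo)=12)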